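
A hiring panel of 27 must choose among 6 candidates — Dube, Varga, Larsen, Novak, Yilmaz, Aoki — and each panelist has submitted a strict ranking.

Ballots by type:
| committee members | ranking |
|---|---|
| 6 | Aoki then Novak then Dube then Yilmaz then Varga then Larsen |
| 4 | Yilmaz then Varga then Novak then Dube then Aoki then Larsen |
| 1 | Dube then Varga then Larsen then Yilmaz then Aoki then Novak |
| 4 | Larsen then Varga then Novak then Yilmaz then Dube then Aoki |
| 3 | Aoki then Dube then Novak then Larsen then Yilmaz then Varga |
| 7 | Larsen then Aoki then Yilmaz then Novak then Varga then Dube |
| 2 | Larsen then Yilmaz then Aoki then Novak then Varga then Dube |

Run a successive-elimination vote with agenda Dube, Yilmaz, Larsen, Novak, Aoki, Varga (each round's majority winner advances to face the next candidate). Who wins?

Larsen

Round 1: Dube vs Yilmaz — 10–17, Yilmaz advances.
Round 2: Yilmaz vs Larsen — 10–17, Larsen advances.
Round 3: Larsen vs Novak — 14–13, Larsen advances.
Round 4: Larsen vs Aoki — 14–13, Larsen advances.
Round 5: Larsen vs Varga — 16–11, Larsen advances.
Larsen survives the agenda.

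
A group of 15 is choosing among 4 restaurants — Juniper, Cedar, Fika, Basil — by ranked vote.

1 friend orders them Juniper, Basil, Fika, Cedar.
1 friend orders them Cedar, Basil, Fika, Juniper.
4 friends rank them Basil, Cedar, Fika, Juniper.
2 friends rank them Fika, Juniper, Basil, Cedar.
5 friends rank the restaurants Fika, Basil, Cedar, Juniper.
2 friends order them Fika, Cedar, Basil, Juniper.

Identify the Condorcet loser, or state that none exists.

Head-to-head results (15 friends):
Juniper vs Cedar: Juniper preferred on 1+2 = 3 ballots; Cedar wins 12–3.
Juniper vs Fika: 1 for Juniper, 14 for Fika — Fika by 14–1.
Juniper vs Basil: 1+2 = 3 for Juniper, 12 for Basil — Basil by 12–3.
Cedar–Fika: Fika 10–5.
Cedar vs Basil: Basil wins 12–3.
Fika vs Basil: 9 to 6, Fika.
Juniper loses to every other restaurant — it is the Condorcet loser.

Juniper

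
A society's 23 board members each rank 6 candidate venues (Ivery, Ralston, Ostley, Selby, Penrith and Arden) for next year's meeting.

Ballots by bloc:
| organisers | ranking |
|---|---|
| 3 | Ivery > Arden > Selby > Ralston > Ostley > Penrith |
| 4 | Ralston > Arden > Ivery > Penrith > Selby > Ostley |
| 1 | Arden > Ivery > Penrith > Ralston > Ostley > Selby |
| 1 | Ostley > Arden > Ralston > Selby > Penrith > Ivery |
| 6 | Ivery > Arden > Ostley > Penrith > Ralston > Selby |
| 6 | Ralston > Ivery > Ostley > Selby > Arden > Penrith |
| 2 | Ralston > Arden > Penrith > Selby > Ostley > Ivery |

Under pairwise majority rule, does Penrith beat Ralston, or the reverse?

Ballots ranking Penrith above Ralston: 1 + 6 = 7.
Ballots ranking Ralston above Penrith: 23 − 7 = 16.
Ralston wins the head-to-head 16–7.

Ralston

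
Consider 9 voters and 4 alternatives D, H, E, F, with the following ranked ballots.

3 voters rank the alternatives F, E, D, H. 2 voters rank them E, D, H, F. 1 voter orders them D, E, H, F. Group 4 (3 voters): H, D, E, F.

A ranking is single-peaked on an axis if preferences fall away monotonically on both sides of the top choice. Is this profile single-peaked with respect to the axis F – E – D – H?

Axis positions: F=1, E=2, D=3, H=4.
Group 1 (peak F at position 1): ranking walks positions 1-2-3-4, expanding outward from the peak — single-peaked.
Group 2 (peak E at position 2): ranking walks positions 2-3-4-1, expanding outward from the peak — single-peaked.
Group 3 (peak D at position 3): ranking walks positions 3-2-4-1, expanding outward from the peak — single-peaked.
Group 4 (peak H at position 4): ranking walks positions 4-3-2-1, expanding outward from the peak — single-peaked.
Every ranking is single-peaked on this axis.

yes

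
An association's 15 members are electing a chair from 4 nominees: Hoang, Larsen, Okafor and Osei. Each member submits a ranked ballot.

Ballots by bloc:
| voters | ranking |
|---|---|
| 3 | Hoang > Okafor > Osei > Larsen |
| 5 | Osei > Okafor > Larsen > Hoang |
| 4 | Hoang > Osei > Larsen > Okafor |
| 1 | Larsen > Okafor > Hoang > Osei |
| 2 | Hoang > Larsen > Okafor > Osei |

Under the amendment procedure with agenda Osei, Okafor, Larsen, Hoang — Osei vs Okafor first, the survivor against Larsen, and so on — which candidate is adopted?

Hoang

Round 1: Osei vs Okafor — 9–6, Osei advances.
Round 2: Osei vs Larsen — 12–3, Osei advances.
Round 3: Osei vs Hoang — 5–10, Hoang advances.
The agenda winner is Hoang.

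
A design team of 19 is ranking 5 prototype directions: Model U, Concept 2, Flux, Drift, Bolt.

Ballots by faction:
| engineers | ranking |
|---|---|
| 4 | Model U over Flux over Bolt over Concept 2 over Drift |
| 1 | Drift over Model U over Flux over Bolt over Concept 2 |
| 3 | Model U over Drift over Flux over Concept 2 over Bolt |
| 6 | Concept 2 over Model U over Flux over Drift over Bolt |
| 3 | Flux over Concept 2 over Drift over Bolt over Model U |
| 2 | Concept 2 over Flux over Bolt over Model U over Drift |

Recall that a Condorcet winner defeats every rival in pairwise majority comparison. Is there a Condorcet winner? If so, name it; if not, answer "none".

Head-to-head results (19 engineers):
Model U–Concept 2: Concept 2 11–8.
Model U vs Flux: Model U, 14–5.
Model U vs Drift: Model U, 15–4.
Model U vs Bolt: Model U, 14–5.
Concept 2 vs Flux: Concept 2 preferred on 6+2 = 8 ballots; Flux wins 11–8.
Concept 2 vs Drift: Concept 2 preferred on 4+6+3+2 = 15 ballots; Concept 2 wins 15–4.
Concept 2 vs Bolt: Concept 2 wins 14–5.
Flux vs Drift: 4+6+3+2 = 15 for Flux, 4 for Drift — Flux by 15–4.
Flux vs Bolt: Flux wins 19–0.
Drift vs Bolt: Drift wins 13–6.
Every design loses at least once (Model U loses to Concept 2; Concept 2 loses to Flux; Flux loses to Model U; Drift loses to Model U; Bolt loses to Model U). The majority relation contains the cycle Model U > Flux > Concept 2 > Model U, so there is no Condorcet winner.

none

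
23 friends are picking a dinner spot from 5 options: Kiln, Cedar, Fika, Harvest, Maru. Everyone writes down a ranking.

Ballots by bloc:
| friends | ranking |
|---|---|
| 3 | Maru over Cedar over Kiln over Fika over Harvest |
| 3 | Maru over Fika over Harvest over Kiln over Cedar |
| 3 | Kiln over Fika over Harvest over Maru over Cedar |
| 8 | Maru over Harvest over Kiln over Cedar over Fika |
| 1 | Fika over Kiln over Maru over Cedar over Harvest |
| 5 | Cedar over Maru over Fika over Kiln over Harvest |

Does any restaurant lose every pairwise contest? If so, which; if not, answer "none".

none

Head-to-head results (23 friends):
Kiln–Cedar: Kiln 15–8.
Kiln vs Fika: Kiln preferred on 3+3+8 = 14 ballots; Kiln wins 14–9.
Kiln vs Harvest: 12 to 11, Kiln.
Kiln vs Maru: Kiln preferred on 3+1 = 4 ballots; Maru wins 19–4.
Cedar–Fika: Cedar 16–7.
Cedar vs Harvest: Cedar is ranked higher on 3+1+5 = 9 ballots, Harvest on 14. Harvest wins 14–9.
Cedar vs Maru: Maru, 18–5.
Fika vs Harvest: Fika preferred on 3+3+3+1+5 = 15 ballots; Fika wins 15–8.
Fika vs Maru: 3+1 = 4 for Fika, 19 for Maru — Maru by 19–4.
Harvest vs Maru: Maru, 20–3.
Each restaurant has at least one pairwise win (Kiln beats Cedar; Cedar beats Fika; Fika beats Harvest; Harvest beats Cedar; Maru beats Kiln) — no Condorcet loser.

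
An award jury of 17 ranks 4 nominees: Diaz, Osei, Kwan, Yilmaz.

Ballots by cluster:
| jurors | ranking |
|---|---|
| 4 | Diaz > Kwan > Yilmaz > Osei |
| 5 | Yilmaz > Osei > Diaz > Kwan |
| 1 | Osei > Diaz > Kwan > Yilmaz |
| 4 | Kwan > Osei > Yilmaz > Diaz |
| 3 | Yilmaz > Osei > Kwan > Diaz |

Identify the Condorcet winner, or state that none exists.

Pairwise majorities:
Diaz vs Osei: Osei wins 13–4.
Diaz vs Kwan: Diaz, 10–7.
Diaz–Yilmaz: Yilmaz 12–5.
Osei vs Kwan: Osei wins 9–8.
Osei vs Yilmaz: Yilmaz, 12–5.
Kwan vs Yilmaz: Kwan wins 9–8.
No nominee is unbeaten: Diaz loses to Osei; Osei loses to Yilmaz; Kwan loses to Diaz; Yilmaz loses to Kwan. In particular Diaz → Kwan → Yilmaz → Diaz is a majority cycle — no Condorcet winner exists.

none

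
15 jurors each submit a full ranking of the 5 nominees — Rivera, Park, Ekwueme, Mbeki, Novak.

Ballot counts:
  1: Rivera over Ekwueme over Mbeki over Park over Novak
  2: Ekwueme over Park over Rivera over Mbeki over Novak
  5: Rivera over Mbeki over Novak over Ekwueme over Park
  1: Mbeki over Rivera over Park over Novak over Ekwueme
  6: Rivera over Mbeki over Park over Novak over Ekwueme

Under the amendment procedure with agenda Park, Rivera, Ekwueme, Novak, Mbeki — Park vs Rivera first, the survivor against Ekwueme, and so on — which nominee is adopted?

Round 1: Park vs Rivera — 2–13, Rivera advances.
Round 2: Rivera vs Ekwueme — 13–2, Rivera advances.
Round 3: Rivera vs Novak — 15–0, Rivera advances.
Round 4: Rivera vs Mbeki — 14–1, Rivera advances.
The agenda winner is Rivera.

Rivera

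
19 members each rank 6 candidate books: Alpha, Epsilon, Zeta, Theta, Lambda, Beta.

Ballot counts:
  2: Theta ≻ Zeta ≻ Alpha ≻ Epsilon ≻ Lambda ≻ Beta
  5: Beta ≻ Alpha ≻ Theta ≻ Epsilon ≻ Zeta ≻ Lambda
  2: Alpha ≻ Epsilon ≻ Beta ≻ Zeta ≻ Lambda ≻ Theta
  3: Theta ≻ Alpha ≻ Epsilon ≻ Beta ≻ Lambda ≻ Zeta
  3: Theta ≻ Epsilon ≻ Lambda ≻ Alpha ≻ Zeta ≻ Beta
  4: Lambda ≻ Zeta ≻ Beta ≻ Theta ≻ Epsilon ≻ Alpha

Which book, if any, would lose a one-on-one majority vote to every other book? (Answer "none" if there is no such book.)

Zeta

Head-to-head results (19 members):
Alpha vs Epsilon: Alpha, 12–7.
Alpha vs Zeta: Alpha, 13–6.
Alpha vs Theta: Alpha preferred on 5+2 = 7 ballots; Theta wins 12–7.
Alpha–Lambda: Alpha 12–7.
Alpha vs Beta: 2+2+3+3 = 10 for Alpha, 9 for Beta — Alpha by 10–9.
Epsilon vs Zeta: Epsilon preferred on 5+2+3+3 = 13 ballots; Epsilon wins 13–6.
Epsilon vs Theta: 2 for Epsilon, 17 for Theta — Theta by 17–2.
Epsilon vs Lambda: Epsilon is ranked higher on 2+5+2+3+3 = 15 ballots, Lambda on 4. Epsilon wins 15–4.
Epsilon vs Beta: 2+2+3+3 = 10 for Epsilon, 9 for Beta — Epsilon by 10–9.
Zeta vs Theta: Theta wins 13–6.
Zeta–Lambda: Lambda 10–9.
Zeta vs Beta: Beta wins 10–9.
Theta vs Lambda: 13 to 6, Theta.
Theta vs Beta: Theta preferred on 2+3+3 = 8 ballots; Beta wins 11–8.
Lambda vs Beta: Beta, 10–9.
Zeta loses to every other book — it is the Condorcet loser.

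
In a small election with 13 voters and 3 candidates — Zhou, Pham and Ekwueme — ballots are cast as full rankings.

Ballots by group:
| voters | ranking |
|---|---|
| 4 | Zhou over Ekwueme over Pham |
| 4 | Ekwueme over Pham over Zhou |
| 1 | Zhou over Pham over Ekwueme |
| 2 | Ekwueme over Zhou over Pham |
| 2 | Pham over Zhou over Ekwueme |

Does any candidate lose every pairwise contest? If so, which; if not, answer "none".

Pham

Pairwise majorities:
Zhou vs Pham: Zhou wins 7–6.
Zhou vs Ekwueme: Zhou, 7–6.
Pham–Ekwueme: Ekwueme 10–3.
Pham is beaten in every head-to-head and is the Condorcet loser.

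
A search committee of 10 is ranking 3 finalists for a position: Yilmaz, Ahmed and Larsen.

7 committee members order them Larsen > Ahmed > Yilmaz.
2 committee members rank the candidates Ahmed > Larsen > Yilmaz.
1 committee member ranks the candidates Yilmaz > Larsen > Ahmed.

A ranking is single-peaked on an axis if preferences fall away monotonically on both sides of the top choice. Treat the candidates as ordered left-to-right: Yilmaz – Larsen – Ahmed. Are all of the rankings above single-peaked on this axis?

yes

Axis positions: Yilmaz=1, Larsen=2, Ahmed=3.
Ballot type 1 (peak Larsen at position 2): ranking walks positions 2-3-1, expanding outward from the peak — single-peaked.
Ballot type 2 (peak Ahmed at position 3): ranking walks positions 3-2-1, expanding outward from the peak — single-peaked.
Ballot type 3 (peak Yilmaz at position 1): ranking walks positions 1-2-3, expanding outward from the peak — single-peaked.
Every ranking is single-peaked on this axis.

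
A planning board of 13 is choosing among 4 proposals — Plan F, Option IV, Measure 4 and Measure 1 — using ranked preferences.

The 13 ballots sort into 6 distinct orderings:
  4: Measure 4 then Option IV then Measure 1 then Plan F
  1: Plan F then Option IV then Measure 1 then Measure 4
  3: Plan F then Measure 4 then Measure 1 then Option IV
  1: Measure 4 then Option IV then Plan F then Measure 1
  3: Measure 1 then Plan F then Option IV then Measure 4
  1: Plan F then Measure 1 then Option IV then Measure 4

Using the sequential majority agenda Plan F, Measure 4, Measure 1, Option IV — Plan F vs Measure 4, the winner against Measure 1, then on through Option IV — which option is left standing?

Measure 1

Round 1: Plan F vs Measure 4 — 8–5, Plan F advances.
Round 2: Plan F vs Measure 1 — 6–7, Measure 1 advances.
Round 3: Measure 1 vs Option IV — 7–6, Measure 1 advances.
Measure 1 survives the agenda.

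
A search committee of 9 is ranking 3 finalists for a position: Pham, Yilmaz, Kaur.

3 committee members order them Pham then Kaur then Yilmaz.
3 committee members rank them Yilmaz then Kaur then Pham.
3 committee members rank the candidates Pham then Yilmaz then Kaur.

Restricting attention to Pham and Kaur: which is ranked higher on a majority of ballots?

Pham

Ballots ranking Pham above Kaur: 3 + 3 = 6.
Ballots ranking Kaur above Pham: 9 − 6 = 3.
Pham wins the head-to-head 6–3.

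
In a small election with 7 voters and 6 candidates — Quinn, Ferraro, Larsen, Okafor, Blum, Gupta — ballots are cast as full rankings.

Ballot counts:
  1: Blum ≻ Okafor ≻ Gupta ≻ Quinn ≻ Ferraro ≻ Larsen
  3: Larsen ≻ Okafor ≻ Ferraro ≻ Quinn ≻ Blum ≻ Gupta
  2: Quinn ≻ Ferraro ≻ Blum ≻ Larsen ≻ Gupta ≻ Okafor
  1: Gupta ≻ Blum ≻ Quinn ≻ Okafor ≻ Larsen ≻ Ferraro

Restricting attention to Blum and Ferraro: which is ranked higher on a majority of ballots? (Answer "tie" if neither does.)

Ferraro

Ballots ranking Blum above Ferraro: 1 + 1 = 2.
Ballots ranking Ferraro above Blum: 7 − 2 = 5.
Ferraro wins the head-to-head 5–2.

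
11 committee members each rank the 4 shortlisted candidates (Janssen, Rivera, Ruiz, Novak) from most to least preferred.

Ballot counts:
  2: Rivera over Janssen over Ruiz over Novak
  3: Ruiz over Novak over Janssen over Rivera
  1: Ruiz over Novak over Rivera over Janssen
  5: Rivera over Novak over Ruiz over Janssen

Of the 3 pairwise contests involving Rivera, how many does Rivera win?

Rivera against each rival (11 committee members):
Rivera vs Janssen: Rivera preferred on 2+1+5 = 8 ballots; Rivera wins 8–3.
Rivera vs Ruiz: Rivera wins 7–4.
Rivera vs Novak: Rivera wins 7–4.
Rivera beats Janssen, Ruiz, Novak — 3 pairwise wins.

3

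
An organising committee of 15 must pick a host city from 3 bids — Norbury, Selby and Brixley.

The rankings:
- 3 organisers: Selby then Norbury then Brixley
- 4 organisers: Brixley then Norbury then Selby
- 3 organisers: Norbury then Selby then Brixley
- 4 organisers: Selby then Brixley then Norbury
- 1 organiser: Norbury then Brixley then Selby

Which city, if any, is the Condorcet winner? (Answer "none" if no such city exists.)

Pairwise majorities:
Norbury vs Selby: Norbury is ranked higher on 4+3+1 = 8 ballots, Selby on 7. Norbury wins 8–7.
Norbury vs Brixley: Norbury is ranked higher on 3+3+1 = 7 ballots, Brixley on 8. Brixley wins 8–7.
Selby vs Brixley: 10 to 5, Selby.
Every city loses at least once (Norbury loses to Brixley; Selby loses to Norbury; Brixley loses to Selby). The majority relation contains the cycle Norbury > Selby > Brixley > Norbury, so there is no Condorcet winner.

none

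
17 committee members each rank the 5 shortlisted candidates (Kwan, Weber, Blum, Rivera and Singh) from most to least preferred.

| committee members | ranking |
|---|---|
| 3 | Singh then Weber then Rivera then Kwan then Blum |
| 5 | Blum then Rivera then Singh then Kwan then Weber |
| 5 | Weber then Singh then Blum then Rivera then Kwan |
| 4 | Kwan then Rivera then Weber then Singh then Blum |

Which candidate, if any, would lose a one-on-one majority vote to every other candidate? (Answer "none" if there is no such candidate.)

none

Pairwise majorities:
Kwan vs Weber: 9 to 8, Kwan.
Kwan vs Blum: Blum, 10–7.
Kwan vs Rivera: 4 for Kwan, 13 for Rivera — Rivera by 13–4.
Kwan vs Singh: Singh wins 13–4.
Weber vs Blum: Weber wins 12–5.
Weber vs Rivera: Rivera, 9–8.
Weber vs Singh: Weber, 9–8.
Blum vs Rivera: Blum wins 10–7.
Blum vs Singh: Singh, 12–5.
Rivera vs Singh: Rivera is ranked higher on 5+4 = 9 ballots, Singh on 8. Rivera wins 9–8.
Each candidate has at least one pairwise win (Kwan beats Weber; Weber beats Blum; Blum beats Kwan; Rivera beats Kwan; Singh beats Kwan) — no Condorcet loser.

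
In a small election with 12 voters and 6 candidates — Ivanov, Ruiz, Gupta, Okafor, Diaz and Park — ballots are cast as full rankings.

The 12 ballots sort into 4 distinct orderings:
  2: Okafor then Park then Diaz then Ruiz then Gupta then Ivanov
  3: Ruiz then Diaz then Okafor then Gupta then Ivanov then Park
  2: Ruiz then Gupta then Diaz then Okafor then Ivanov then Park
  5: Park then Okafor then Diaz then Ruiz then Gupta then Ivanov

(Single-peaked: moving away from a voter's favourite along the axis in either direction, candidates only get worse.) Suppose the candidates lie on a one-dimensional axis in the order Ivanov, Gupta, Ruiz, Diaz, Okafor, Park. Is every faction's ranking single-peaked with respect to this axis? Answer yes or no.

Axis positions: Ivanov=1, Gupta=2, Ruiz=3, Diaz=4, Okafor=5, Park=6.
Faction 1 (peak Okafor at position 5): ranking walks positions 5-6-4-3-2-1, expanding outward from the peak — single-peaked.
Faction 2 (peak Ruiz at position 3): ranking walks positions 3-4-5-2-1-6, expanding outward from the peak — single-peaked.
Faction 3 (peak Ruiz at position 3): ranking walks positions 3-2-4-5-1-6, expanding outward from the peak — single-peaked.
Faction 4 (peak Park at position 6): ranking walks positions 6-5-4-3-2-1, expanding outward from the peak — single-peaked.
Every ranking is single-peaked on this axis.

yes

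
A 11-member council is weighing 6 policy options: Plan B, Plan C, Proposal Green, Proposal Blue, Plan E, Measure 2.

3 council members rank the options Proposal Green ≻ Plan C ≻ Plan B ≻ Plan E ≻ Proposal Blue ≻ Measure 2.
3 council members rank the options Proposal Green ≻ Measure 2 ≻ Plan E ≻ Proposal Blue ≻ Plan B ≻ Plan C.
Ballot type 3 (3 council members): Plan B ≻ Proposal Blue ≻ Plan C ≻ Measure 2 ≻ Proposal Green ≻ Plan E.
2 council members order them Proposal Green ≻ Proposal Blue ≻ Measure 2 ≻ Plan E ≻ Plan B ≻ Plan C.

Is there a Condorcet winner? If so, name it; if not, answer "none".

Proposal Green

Pairwise majorities:
Plan B vs Plan C: 3+3+2 = 8 for Plan B, 3 for Plan C — Plan B by 8–3.
Plan B vs Proposal Green: Plan B is ranked higher on 3 ballots, Proposal Green on 8. Proposal Green wins 8–3.
Plan B vs Proposal Blue: Plan B preferred on 3+3 = 6 ballots; Plan B wins 6–5.
Plan B vs Plan E: Plan B is ranked higher on 3+3 = 6 ballots, Plan E on 5. Plan B wins 6–5.
Plan B vs Measure 2: Plan B is ranked higher on 3+3 = 6 ballots, Measure 2 on 5. Plan B wins 6–5.
Plan C vs Proposal Green: 3 to 8, Proposal Green.
Plan C vs Proposal Blue: Plan C preferred on 3 ballots; Proposal Blue wins 8–3.
Plan C vs Plan E: Plan C preferred on 3+3 = 6 ballots; Plan C wins 6–5.
Plan C vs Measure 2: 6 to 5, Plan C.
Proposal Green vs Proposal Blue: Proposal Green is ranked higher on 3+3+2 = 8 ballots, Proposal Blue on 3. Proposal Green wins 8–3.
Proposal Green vs Plan E: Proposal Green preferred on 3+3+3+2 = 11 ballots; Proposal Green wins 11–0.
Proposal Green vs Measure 2: Proposal Green is ranked higher on 3+3+2 = 8 ballots, Measure 2 on 3. Proposal Green wins 8–3.
Proposal Blue vs Plan E: Proposal Blue preferred on 3+2 = 5 ballots; Plan E wins 6–5.
Proposal Blue vs Measure 2: Proposal Blue preferred on 3+3+2 = 8 ballots; Proposal Blue wins 8–3.
Plan E vs Measure 2: 3 to 8, Measure 2.
Proposal Green defeats every rival head-to-head and is the Condorcet winner.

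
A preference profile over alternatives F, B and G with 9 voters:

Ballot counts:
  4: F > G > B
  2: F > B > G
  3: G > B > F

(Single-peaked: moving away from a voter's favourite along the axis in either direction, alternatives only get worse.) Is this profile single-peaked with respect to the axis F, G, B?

no

Axis positions: F=1, G=2, B=3.
Bloc 1 (peak F at position 1): ranking walks positions 1-2-3, expanding outward from the peak — single-peaked.
Bloc 2: ranking walks positions 1-3-2; B is ranked above G even though G lies between B and the peak F on the axis — preferences dip and rise again. Not single-peaked.
Bloc 3 (peak G at position 2): ranking walks positions 2-3-1, expanding outward from the peak — single-peaked.
Bloc 2 violates single-peakedness, so the profile is not single-peaked on this axis.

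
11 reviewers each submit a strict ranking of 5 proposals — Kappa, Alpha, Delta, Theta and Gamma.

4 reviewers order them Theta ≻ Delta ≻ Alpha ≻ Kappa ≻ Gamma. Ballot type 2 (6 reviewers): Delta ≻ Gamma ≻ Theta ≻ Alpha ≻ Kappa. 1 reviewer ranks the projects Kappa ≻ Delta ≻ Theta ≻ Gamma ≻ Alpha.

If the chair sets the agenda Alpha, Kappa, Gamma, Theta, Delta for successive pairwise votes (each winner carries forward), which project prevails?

Round 1: Alpha vs Kappa — 10–1, Alpha advances.
Round 2: Alpha vs Gamma — 4–7, Gamma advances.
Round 3: Gamma vs Theta — 6–5, Gamma advances.
Round 4: Gamma vs Delta — 0–11, Delta advances.
The agenda winner is Delta.

Delta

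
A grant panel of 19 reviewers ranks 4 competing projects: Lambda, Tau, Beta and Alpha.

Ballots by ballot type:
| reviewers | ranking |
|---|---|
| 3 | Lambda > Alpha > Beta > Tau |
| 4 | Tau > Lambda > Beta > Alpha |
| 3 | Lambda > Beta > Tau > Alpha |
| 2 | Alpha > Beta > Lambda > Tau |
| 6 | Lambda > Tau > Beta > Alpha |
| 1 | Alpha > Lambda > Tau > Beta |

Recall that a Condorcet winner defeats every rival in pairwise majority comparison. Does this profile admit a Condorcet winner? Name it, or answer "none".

Lambda

Head-to-head results (19 reviewers):
Lambda–Tau: Lambda 15–4.
Lambda–Beta: Lambda 17–2.
Lambda–Alpha: Lambda 16–3.
Tau–Beta: Tau 11–8.
Tau vs Alpha: Tau, 13–6.
Beta–Alpha: Beta 13–6.
Lambda defeats every rival head-to-head and is the Condorcet winner.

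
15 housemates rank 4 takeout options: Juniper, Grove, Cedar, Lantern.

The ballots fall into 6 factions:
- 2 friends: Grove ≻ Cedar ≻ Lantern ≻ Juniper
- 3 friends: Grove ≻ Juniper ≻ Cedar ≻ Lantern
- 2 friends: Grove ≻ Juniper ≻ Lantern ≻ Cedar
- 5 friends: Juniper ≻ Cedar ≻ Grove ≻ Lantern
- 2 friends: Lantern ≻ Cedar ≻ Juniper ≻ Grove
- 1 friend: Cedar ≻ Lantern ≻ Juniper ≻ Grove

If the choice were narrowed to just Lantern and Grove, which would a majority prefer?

Ballots ranking Lantern above Grove: 2 + 1 = 3.
Ballots ranking Grove above Lantern: 15 − 3 = 12.
Grove wins the head-to-head 12–3.

Grove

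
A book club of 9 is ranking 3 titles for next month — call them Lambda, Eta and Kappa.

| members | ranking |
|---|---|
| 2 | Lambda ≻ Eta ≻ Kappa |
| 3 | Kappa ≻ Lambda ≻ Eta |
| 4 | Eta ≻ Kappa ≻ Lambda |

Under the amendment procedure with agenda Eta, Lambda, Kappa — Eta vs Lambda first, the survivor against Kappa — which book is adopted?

Round 1: Eta vs Lambda — 4–5, Lambda advances.
Round 2: Lambda vs Kappa — 2–7, Kappa advances.
Kappa survives the agenda.

Kappa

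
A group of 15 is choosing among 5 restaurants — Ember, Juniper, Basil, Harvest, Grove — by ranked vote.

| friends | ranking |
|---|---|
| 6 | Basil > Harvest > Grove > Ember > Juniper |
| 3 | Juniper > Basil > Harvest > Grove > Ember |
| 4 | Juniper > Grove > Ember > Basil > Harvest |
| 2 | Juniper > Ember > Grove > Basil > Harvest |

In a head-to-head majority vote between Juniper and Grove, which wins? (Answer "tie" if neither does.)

Ballots ranking Juniper above Grove: 3 + 4 + 2 = 9.
Ballots ranking Grove above Juniper: 15 − 9 = 6.
Juniper wins the head-to-head 9–6.

Juniper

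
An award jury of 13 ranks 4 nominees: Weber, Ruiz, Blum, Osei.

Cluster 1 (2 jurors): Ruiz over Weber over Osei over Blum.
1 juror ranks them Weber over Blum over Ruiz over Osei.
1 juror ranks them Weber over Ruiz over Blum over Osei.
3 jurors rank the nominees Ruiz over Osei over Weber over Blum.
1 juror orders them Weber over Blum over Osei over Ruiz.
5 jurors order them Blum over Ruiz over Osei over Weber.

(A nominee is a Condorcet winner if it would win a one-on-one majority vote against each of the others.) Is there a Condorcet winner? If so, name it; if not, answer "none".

Check each pair by majority over 13 ballots:
Weber vs Ruiz: Weber preferred on 1+1+1 = 3 ballots; Ruiz wins 10–3.
Weber vs Blum: 2+1+1+3+1 = 8 for Weber, 5 for Blum — Weber by 8–5.
Weber vs Osei: Weber preferred on 2+1+1+1 = 5 ballots; Osei wins 8–5.
Ruiz vs Blum: Ruiz preferred on 2+1+3 = 6 ballots; Blum wins 7–6.
Ruiz vs Osei: 12 to 1, Ruiz.
Blum vs Osei: 8 to 5, Blum.
Every nominee loses at least once (Weber loses to Ruiz; Ruiz loses to Blum; Blum loses to Weber; Osei loses to Ruiz). The majority relation contains the cycle Weber beats Blum beats Ruiz beats Weber, so there is no Condorcet winner.

none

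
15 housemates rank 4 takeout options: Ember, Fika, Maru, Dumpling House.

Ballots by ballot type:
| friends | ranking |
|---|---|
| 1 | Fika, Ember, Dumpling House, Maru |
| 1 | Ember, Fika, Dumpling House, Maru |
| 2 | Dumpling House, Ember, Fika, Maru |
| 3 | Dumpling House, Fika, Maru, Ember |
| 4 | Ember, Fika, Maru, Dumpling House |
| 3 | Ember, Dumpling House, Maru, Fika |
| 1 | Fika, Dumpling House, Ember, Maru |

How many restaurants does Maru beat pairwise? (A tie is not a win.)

0

Maru against each rival (15 friends):
Maru vs Ember: Ember, 12–3.
Maru vs Fika: Fika wins 12–3.
Maru–Dumpling House: Dumpling House 11–4.
Maru beats no one; loses to Ember, Fika, Dumpling House — 0 pairwise wins.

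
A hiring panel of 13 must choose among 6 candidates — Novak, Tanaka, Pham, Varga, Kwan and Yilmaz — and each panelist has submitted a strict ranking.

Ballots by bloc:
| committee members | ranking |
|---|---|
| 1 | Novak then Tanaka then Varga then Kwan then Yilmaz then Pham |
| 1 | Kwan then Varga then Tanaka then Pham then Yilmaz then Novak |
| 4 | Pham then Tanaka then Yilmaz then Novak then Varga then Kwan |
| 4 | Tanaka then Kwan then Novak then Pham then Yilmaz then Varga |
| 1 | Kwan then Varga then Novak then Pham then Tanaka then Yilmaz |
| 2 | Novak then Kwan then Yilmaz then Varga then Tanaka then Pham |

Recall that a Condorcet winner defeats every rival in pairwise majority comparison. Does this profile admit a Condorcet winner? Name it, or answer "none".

Tanaka

Head-to-head results (13 committee members):
Novak vs Tanaka: Novak preferred on 1+1+2 = 4 ballots; Tanaka wins 9–4.
Novak vs Pham: Novak preferred on 1+4+1+2 = 8 ballots; Novak wins 8–5.
Novak vs Varga: Novak is ranked higher on 1+4+4+2 = 11 ballots, Varga on 2. Novak wins 11–2.
Novak vs Kwan: Novak preferred on 1+4+2 = 7 ballots; Novak wins 7–6.
Novak vs Yilmaz: Novak is ranked higher on 1+4+1+2 = 8 ballots, Yilmaz on 5. Novak wins 8–5.
Tanaka vs Pham: Tanaka is ranked higher on 1+1+4+2 = 8 ballots, Pham on 5. Tanaka wins 8–5.
Tanaka vs Varga: 9 to 4, Tanaka.
Tanaka vs Kwan: Tanaka is ranked higher on 1+4+4 = 9 ballots, Kwan on 4. Tanaka wins 9–4.
Tanaka vs Yilmaz: Tanaka is ranked higher on 1+1+4+4+1 = 11 ballots, Yilmaz on 2. Tanaka wins 11–2.
Pham vs Varga: Pham preferred on 4+4 = 8 ballots; Pham wins 8–5.
Pham vs Kwan: 4 for Pham, 9 for Kwan — Kwan by 9–4.
Pham vs Yilmaz: Pham is ranked higher on 1+4+4+1 = 10 ballots, Yilmaz on 3. Pham wins 10–3.
Varga vs Kwan: Varga preferred on 1+4 = 5 ballots; Kwan wins 8–5.
Varga vs Yilmaz: 1+1+1 = 3 for Varga, 10 for Yilmaz — Yilmaz by 10–3.
Kwan vs Yilmaz: Kwan is ranked higher on 1+1+4+1+2 = 9 ballots, Yilmaz on 4. Kwan wins 9–4.
Tanaka defeats every rival head-to-head and is the Condorcet winner.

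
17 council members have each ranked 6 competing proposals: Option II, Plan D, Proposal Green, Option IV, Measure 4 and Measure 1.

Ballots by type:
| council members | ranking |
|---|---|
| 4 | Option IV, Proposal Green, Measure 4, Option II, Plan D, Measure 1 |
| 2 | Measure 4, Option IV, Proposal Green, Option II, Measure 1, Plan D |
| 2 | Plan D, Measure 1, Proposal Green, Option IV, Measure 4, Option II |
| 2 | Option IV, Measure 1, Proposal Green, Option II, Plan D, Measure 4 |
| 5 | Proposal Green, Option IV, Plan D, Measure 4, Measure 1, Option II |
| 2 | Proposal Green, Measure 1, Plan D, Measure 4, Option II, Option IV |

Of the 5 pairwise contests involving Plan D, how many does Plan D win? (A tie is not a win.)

Plan D against each rival (17 council members):
Plan D vs Option II: Plan D preferred on 2+5+2 = 9 ballots; Plan D wins 9–8.
Plan D vs Proposal Green: Proposal Green wins 15–2.
Plan D vs Option IV: Option IV wins 13–4.
Plan D vs Measure 4: Plan D, 11–6.
Plan D vs Measure 1: 4+2+5 = 11 for Plan D, 6 for Measure 1 — Plan D by 11–6.
Plan D beats Option II, Measure 4, Measure 1; loses to Proposal Green, Option IV — 3 pairwise wins.

3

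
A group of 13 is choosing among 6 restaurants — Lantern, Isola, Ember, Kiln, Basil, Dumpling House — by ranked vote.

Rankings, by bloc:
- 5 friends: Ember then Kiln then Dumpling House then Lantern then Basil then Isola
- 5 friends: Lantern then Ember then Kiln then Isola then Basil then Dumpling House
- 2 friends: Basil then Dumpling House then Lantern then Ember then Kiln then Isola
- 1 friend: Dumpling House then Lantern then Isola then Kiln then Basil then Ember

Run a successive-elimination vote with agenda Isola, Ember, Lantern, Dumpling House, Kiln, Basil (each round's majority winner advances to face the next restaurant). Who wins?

Round 1: Isola vs Ember — 1–12, Ember advances.
Round 2: Ember vs Lantern — 5–8, Lantern advances.
Round 3: Lantern vs Dumpling House — 5–8, Dumpling House advances.
Round 4: Dumpling House vs Kiln — 3–10, Kiln advances.
Round 5: Kiln vs Basil — 11–2, Kiln advances.
The agenda winner is Kiln.

Kiln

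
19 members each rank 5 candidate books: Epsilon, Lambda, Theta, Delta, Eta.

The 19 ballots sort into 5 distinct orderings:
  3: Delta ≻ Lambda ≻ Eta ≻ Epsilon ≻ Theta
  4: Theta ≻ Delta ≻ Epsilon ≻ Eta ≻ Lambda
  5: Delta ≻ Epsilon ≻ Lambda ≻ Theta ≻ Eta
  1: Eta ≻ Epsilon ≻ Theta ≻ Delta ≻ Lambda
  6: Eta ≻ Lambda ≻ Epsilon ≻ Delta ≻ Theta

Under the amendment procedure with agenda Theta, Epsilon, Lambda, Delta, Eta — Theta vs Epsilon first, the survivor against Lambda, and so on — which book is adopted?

Round 1: Theta vs Epsilon — 4–15, Epsilon advances.
Round 2: Epsilon vs Lambda — 10–9, Epsilon advances.
Round 3: Epsilon vs Delta — 7–12, Delta advances.
Round 4: Delta vs Eta — 12–7, Delta advances.
Delta survives the agenda.

Delta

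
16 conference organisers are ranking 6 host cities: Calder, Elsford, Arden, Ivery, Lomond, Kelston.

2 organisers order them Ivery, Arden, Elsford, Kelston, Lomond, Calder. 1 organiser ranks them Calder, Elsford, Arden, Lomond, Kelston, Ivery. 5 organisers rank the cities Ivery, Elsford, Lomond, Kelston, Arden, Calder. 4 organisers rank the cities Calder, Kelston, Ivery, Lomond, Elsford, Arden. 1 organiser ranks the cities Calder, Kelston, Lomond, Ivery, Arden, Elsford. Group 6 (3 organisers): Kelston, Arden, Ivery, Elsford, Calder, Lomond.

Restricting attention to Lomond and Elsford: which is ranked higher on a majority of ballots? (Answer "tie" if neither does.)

Ballots ranking Lomond above Elsford: 4 + 1 = 5.
Ballots ranking Elsford above Lomond: 16 − 5 = 11.
Elsford wins the head-to-head 11–5.

Elsford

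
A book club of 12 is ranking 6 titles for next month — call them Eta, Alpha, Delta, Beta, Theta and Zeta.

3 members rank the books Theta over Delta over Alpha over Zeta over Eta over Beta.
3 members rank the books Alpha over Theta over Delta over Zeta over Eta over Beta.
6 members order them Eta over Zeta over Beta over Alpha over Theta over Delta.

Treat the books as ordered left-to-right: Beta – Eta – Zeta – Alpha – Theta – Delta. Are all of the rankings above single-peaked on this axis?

Axis positions: Beta=1, Eta=2, Zeta=3, Alpha=4, Theta=5, Delta=6.
Type 1 (peak Theta at position 5): ranking walks positions 5-6-4-3-2-1, expanding outward from the peak — single-peaked.
Type 2 (peak Alpha at position 4): ranking walks positions 4-5-6-3-2-1, expanding outward from the peak — single-peaked.
Type 3 (peak Eta at position 2): ranking walks positions 2-3-1-4-5-6, expanding outward from the peak — single-peaked.
Every ranking is single-peaked on this axis.

yes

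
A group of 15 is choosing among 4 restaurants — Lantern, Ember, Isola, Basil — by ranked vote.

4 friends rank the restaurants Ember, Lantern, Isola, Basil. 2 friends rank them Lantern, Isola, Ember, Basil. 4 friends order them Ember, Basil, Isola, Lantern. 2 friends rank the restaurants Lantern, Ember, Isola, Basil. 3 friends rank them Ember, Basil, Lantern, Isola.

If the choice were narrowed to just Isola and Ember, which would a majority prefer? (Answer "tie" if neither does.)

Ember

Ballots ranking Isola above Ember: 2.
Ballots ranking Ember above Isola: 15 − 2 = 13.
Ember wins the head-to-head 13–2.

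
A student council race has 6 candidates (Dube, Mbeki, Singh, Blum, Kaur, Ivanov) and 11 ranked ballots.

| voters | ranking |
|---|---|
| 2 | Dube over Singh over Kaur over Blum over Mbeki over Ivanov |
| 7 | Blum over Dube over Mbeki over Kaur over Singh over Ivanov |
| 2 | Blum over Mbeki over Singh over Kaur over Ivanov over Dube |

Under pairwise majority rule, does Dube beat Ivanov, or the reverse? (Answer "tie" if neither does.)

Ballots ranking Dube above Ivanov: 2 + 7 = 9.
Ballots ranking Ivanov above Dube: 11 − 9 = 2.
Dube wins the head-to-head 9–2.

Dube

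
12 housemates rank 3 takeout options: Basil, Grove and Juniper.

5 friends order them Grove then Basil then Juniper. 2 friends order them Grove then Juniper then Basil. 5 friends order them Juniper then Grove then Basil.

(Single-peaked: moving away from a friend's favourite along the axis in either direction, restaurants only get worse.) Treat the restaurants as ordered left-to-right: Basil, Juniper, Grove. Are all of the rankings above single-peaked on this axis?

Axis positions: Basil=1, Juniper=2, Grove=3.
Type 1: ranking walks positions 3-1-2; Basil is ranked above Juniper even though Juniper lies between Basil and the peak Grove on the axis — preferences dip and rise again. Not single-peaked.
Type 2 (peak Grove at position 3): ranking walks positions 3-2-1, expanding outward from the peak — single-peaked.
Type 3 (peak Juniper at position 2): ranking walks positions 2-3-1, expanding outward from the peak — single-peaked.
Type 1 violates single-peakedness, so the profile is not single-peaked on this axis.

no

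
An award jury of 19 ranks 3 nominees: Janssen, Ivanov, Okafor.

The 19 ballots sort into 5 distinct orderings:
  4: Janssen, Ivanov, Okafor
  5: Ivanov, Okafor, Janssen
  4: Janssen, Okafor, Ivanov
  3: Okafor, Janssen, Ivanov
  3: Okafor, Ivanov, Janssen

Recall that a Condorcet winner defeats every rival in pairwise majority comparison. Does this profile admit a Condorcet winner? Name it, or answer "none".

Head-to-head results (19 jurors):
Janssen vs Ivanov: 11 to 8, Janssen.
Janssen vs Okafor: 4+4 = 8 for Janssen, 11 for Okafor — Okafor by 11–8.
Ivanov vs Okafor: Ivanov preferred on 4+5 = 9 ballots; Okafor wins 10–9.
Okafor beats each of Janssen, Ivanov — Okafor is the Condorcet winner.

Okafor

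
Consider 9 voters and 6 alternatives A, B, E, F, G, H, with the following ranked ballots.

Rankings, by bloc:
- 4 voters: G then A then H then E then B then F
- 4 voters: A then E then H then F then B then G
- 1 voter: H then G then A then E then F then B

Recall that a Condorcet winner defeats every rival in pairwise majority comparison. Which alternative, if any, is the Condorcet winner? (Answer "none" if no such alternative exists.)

none

Check each pair by majority over 9 ballots:
A–B: A 9–0.
A–E: A 9–0.
A vs F: A, 9–0.
A–G: G 5–4.
A vs H: A wins 8–1.
B vs E: E wins 9–0.
B–F: F 5–4.
B vs G: G wins 5–4.
B vs H: H wins 9–0.
E vs F: E wins 9–0.
E–G: G 5–4.
E vs H: H, 5–4.
F–G: G 5–4.
F vs H: H wins 9–0.
G vs H: H, 5–4.
No alternative is unbeaten: A loses to G; B loses to A; E loses to A; F loses to A; G loses to H; H loses to A. In particular A > H > G > A is a majority cycle — no Condorcet winner exists.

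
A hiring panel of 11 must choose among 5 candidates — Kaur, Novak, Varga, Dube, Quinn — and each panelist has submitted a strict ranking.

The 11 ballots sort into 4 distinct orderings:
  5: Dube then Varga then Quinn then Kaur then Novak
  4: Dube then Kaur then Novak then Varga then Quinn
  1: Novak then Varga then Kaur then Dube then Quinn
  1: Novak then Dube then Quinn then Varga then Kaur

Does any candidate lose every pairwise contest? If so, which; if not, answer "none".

none

Pairwise majorities:
Kaur vs Novak: Kaur wins 9–2.
Kaur vs Varga: Varga wins 7–4.
Kaur vs Dube: Kaur preferred on 1 ballot; Dube wins 10–1.
Kaur–Quinn: Quinn 6–5.
Novak vs Varga: 4+1+1 = 6 for Novak, 5 for Varga — Novak by 6–5.
Novak vs Dube: Dube wins 9–2.
Novak vs Quinn: Novak, 6–5.
Varga vs Dube: Dube wins 10–1.
Varga–Quinn: Varga 10–1.
Dube vs Quinn: Dube is ranked higher on 5+4+1+1 = 11 ballots, Quinn on 0. Dube wins 11–0.
No candidate is winless: Kaur beats Novak; Novak beats Varga; Varga beats Kaur; Dube beats Kaur; Quinn beats Kaur. There is no Condorcet loser.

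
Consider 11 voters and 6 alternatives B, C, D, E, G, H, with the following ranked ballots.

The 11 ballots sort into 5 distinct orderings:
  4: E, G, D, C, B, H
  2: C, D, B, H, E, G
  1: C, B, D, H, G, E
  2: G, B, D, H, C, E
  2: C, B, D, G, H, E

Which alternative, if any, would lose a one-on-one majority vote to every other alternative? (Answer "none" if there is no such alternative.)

Pairwise majorities:
B vs C: 2 for B, 9 for C — C by 9–2.
B vs D: B preferred on 1+2+2 = 5 ballots; D wins 6–5.
B vs E: B, 7–4.
B vs G: B preferred on 2+1+2 = 5 ballots; G wins 6–5.
B vs H: 11 to 0, B.
C–D: D 6–5.
C vs E: C wins 7–4.
C vs G: 2+1+2 = 5 for C, 6 for G — G by 6–5.
C vs H: C, 9–2.
D vs E: D, 7–4.
D vs G: G wins 6–5.
D vs H: 11 to 0, D.
E vs G: E wins 6–5.
E vs H: H, 7–4.
G vs H: 8 to 3, G.
Each alternative has at least one pairwise win (B beats E; C beats B; D beats B; E beats G; G beats B; H beats E) — no Condorcet loser.

none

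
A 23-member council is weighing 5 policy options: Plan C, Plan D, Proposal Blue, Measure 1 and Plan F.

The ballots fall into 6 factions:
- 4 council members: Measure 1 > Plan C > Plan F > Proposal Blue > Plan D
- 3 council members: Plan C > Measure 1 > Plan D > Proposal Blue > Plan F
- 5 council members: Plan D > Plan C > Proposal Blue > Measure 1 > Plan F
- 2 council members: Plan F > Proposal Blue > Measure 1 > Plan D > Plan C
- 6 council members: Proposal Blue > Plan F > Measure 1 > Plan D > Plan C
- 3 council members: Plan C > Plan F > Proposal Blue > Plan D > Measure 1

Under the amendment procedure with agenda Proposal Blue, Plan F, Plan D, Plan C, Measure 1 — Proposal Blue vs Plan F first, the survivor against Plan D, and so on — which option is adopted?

Measure 1

Round 1: Proposal Blue vs Plan F — 14–9, Proposal Blue advances.
Round 2: Proposal Blue vs Plan D — 15–8, Proposal Blue advances.
Round 3: Proposal Blue vs Plan C — 8–15, Plan C advances.
Round 4: Plan C vs Measure 1 — 11–12, Measure 1 advances.
Measure 1 survives the agenda.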